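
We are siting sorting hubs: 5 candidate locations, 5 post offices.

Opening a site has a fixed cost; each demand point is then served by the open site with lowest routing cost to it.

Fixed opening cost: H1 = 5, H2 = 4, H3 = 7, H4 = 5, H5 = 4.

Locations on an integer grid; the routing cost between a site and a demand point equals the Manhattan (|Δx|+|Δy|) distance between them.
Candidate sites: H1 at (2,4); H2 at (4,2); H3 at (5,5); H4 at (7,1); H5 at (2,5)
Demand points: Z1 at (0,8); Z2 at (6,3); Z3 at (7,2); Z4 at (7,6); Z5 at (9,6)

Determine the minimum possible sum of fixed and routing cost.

Open {H4, H5}: assign each demand point to its cheapest open site.
  Z1→H5 5, Z2→H4 3, Z3→H4 1, Z4→H4 5, Z5→H4 7
  routing cost 21, fixed 9 → total 30.
Compare {H3}: routing cost 24 + fixed 7 = 31.
Compare {H1, H4}: routing cost 22 + fixed 10 = 32.
Compare {H3, H4}: routing cost 20 + fixed 12 = 32.
All other subsets cost ≥ 31. Minimum total cost: 30.

30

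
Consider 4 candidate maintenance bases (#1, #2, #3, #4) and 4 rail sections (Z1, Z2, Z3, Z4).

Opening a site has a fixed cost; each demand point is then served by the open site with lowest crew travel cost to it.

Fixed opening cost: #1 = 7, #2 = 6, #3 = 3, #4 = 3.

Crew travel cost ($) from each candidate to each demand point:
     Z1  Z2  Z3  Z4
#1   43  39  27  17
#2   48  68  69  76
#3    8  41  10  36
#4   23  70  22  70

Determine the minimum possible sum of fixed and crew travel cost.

84

Open {#1, #3}: assign each demand point to its cheapest open site.
  Z1→#3 8, Z2→#1 39, Z3→#3 10, Z4→#1 17
  crew travel cost 74, fixed 10 → total 84.
Compare {#1, #3, #4}: crew travel cost 74 + fixed 13 = 87.
Compare {#1, #2, #3}: crew travel cost 74 + fixed 16 = 90.
Compare {#1, #2, #3, #4}: crew travel cost 74 + fixed 19 = 93.
All other subsets cost ≥ 87. Minimum total cost: 84.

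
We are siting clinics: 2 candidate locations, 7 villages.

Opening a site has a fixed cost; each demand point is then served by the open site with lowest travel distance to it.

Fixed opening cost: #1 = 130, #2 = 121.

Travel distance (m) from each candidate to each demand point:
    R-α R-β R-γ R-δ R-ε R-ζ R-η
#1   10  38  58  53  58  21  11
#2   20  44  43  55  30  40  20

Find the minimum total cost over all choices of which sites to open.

Open {#2}: assign each demand point to its cheapest open site.
  R-α→#2 20, R-β→#2 44, R-γ→#2 43, R-δ→#2 55, R-ε→#2 30, R-ζ→#2 40, R-η→#2 20
  travel distance 252, fixed 121 → total 373.
Compare {#1}: travel distance 249 + fixed 130 = 379.
Compare {#1, #2}: travel distance 206 + fixed 251 = 457.

373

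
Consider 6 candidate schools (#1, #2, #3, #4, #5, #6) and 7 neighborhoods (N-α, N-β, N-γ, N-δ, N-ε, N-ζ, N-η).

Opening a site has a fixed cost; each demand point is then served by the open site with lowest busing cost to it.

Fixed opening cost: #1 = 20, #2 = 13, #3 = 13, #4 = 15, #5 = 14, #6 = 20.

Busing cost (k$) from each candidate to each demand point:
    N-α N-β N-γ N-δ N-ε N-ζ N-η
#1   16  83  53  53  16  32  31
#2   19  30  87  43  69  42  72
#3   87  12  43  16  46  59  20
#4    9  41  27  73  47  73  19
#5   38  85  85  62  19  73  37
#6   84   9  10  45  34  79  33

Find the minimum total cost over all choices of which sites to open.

172

Open {#1, #3, #6}: assign each demand point to its cheapest open site.
  N-α→#1 16, N-β→#6 9, N-γ→#6 10, N-δ→#3 16, N-ε→#1 16, N-ζ→#1 32, N-η→#3 20
  busing cost 119, fixed 53 → total 172.
Compare {#1, #3, #4}: busing cost 131 + fixed 48 = 179.
Compare {#1, #3, #4, #6}: busing cost 111 + fixed 68 = 179.
Compare {#1, #2, #3, #6}: busing cost 119 + fixed 66 = 185.
All other subsets cost ≥ 179. Minimum total cost: 172.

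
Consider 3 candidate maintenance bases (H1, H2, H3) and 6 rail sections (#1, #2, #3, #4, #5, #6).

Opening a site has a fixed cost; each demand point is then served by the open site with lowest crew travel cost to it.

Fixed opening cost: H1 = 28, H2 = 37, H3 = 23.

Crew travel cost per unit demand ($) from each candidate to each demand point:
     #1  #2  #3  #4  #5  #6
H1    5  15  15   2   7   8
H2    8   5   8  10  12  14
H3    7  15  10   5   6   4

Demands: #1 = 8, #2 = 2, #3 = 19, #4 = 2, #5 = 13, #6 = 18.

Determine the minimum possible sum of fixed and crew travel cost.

438

Open {H2, H3}: assign each demand point to its cheapest open site.
  #1→H3 8×7=56, #2→H2 2×5=10, #3→H2 19×8=152, #4→H3 2×5=10, #5→H3 13×6=78, #6→H3 18×4=72
  crew travel cost 378, fixed 60 → total 438.
Compare {H1, H2, H3}: crew travel cost 356 + fixed 88 = 444.
Compare {H3}: crew travel cost 436 + fixed 23 = 459.
Compare {H1, H3}: crew travel cost 414 + fixed 51 = 465.
All other subsets cost ≥ 444. Minimum total cost: 438.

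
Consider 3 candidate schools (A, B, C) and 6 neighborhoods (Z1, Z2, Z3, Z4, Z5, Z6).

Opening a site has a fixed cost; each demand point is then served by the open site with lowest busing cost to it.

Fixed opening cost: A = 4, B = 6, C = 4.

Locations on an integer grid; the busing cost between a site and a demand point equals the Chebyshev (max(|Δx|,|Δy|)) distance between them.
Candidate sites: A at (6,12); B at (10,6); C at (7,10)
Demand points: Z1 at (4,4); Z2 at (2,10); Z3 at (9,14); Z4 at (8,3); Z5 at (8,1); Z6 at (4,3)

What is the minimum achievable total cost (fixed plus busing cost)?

Open {A, B}: assign each demand point to its cheapest open site.
  Z1→B 6, Z2→A 4, Z3→A 3, Z4→B 3, Z5→B 5, Z6→B 6
  busing cost 27, fixed 10 → total 37.
Compare {B, C}: busing cost 29 + fixed 10 = 39.
Compare {A, B, C}: busing cost 27 + fixed 14 = 41.
Compare {B}: busing cost 36 + fixed 6 = 42.
All other subsets cost ≥ 39. Minimum total cost: 37.

37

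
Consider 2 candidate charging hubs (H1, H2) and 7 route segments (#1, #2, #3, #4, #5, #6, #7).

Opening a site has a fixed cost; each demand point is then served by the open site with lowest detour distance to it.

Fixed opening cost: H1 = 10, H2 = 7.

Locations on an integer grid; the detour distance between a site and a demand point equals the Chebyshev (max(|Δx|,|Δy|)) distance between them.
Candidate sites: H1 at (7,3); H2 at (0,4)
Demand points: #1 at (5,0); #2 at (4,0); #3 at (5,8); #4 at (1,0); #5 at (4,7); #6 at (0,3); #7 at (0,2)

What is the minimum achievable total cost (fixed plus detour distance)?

32

Open {H2}: assign each demand point to its cheapest open site.
  #1→H2 5, #2→H2 4, #3→H2 5, #4→H2 4, #5→H2 4, #6→H2 1, #7→H2 2
  detour distance 25, fixed 7 → total 32.
Compare {H1, H2}: detour distance 22 + fixed 17 = 39.
Compare {H1}: detour distance 35 + fixed 10 = 45.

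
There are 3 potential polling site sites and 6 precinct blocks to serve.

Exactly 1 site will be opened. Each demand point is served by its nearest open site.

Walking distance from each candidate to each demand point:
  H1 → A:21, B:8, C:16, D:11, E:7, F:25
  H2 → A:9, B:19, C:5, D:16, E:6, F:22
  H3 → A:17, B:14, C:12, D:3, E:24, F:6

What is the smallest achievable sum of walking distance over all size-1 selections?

76

Open {H3}.
  A→H3 17, B→H3 14, C→H3 12, D→H3 3, E→H3 24, F→H3 6  ⇒ total 76.
Compare {H2}: total 77.
Compare {H1}: total 88.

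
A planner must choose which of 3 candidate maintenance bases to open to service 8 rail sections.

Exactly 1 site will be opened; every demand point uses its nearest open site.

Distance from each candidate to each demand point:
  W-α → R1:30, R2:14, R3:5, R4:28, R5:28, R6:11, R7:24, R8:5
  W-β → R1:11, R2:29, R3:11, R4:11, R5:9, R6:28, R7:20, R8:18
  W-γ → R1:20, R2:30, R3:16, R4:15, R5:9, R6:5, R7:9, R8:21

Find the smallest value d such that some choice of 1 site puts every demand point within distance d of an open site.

Open {W-β}.
  Farthest demand point is R2 at distance 29 (to W-β); all others are ≤ 29.
With {W-α} the worst case is 30.
With {W-γ} the worst case is 30.
No size-1 selection achieves below 29.

29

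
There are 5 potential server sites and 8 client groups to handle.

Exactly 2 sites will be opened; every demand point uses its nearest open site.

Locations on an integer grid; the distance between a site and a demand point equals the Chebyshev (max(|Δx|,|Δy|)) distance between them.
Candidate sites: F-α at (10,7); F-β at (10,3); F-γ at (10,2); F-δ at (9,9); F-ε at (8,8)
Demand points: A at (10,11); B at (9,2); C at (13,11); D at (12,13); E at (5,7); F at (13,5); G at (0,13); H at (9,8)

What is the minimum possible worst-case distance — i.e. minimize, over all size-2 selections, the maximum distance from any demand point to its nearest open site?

8

Open {F-α, F-ε}.
  Farthest demand point is G at distance 8 (to F-ε); all others are ≤ 8.
With {F-β, F-ε} the worst case is 8.
With {F-γ, F-ε} the worst case is 8.
No size-2 selection achieves below 8.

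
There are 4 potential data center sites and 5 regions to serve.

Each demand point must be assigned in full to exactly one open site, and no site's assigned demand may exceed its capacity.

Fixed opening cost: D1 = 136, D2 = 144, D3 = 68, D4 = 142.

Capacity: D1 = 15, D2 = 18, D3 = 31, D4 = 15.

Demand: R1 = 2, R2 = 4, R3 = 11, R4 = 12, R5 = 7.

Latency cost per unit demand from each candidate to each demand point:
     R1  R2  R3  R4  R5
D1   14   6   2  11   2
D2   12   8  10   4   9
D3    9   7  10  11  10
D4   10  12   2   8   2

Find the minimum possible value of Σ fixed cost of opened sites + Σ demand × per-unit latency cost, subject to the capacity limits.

470

Open {D1, D3}; cheapest assignment that respects the capacities:
  D1 (cap 15, load 15): R2, R3 — cost 4×6 + 11×2 = 46
  D3 (cap 31, load 21): R1, R4, R5 — cost 2×9 + 12×11 + 7×10 = 220
  Shipping 266, fixed 204 → total 470.
  Any other capacity-feasible assignment to {D1, D3} ships for at least 266.
Compare {D3, D4}: its best feasible assignment gives total 480.
Compare {D2, D3}: its best feasible assignment gives total 486.
Every other set of open sites that can feasibly serve all demand totals ≥ 480 even under its best assignment. Minimum: 470.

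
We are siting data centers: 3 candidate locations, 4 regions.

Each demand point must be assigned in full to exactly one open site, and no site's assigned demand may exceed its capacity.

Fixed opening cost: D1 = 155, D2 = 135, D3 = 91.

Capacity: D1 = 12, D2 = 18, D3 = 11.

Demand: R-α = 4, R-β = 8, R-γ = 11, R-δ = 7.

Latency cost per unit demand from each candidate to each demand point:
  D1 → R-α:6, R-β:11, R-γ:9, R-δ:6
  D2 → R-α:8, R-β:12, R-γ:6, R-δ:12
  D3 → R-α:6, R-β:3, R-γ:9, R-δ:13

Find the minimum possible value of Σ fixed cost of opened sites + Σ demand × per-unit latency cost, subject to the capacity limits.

Open {D1, D2, D3}; cheapest assignment that respects the capacities:
  D1 (cap 12, load 11): R-α, R-δ — cost 4×6 + 7×6 = 66
  D2 (cap 18, load 11): R-γ — cost 11×6 = 66
  D3 (cap 11, load 8): R-β — cost 8×3 = 24
  Shipping 156, fixed 381 → total 537.
  Any other capacity-feasible assignment to {D1, D2, D3} ships for at least 156.
Compare {D1, D2}: its best feasible assignment gives total 552.
Every other set of open sites that can feasibly serve all demand totals ≥ 552 even under its best assignment. Minimum: 537.

537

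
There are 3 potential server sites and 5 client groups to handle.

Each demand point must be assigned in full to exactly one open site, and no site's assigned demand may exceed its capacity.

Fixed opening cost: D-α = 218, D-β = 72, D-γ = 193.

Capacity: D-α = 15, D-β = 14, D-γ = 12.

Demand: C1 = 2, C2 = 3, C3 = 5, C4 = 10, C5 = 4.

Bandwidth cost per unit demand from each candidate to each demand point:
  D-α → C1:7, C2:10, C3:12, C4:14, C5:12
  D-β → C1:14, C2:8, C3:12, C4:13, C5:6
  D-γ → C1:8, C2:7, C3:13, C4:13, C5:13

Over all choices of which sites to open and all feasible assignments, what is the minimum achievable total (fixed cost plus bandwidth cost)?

519

Open {D-β, D-γ}; cheapest assignment that respects the capacities:
  D-β (cap 14, load 12): C2, C3, C5 — cost 3×8 + 5×12 + 4×6 = 108
  D-γ (cap 12, load 12): C1, C4 — cost 2×8 + 10×13 = 146
  Shipping 254, fixed 265 → total 519.
  Any other capacity-feasible assignment to {D-β, D-γ} ships for at least 254.
Compare {D-α, D-β}: its best feasible assignment gives total 548.
Compare {D-α, D-γ}: its best feasible assignment gives total 693.
Every other set of open sites that can feasibly serve all demand totals ≥ 548 even under its best assignment. Minimum: 519.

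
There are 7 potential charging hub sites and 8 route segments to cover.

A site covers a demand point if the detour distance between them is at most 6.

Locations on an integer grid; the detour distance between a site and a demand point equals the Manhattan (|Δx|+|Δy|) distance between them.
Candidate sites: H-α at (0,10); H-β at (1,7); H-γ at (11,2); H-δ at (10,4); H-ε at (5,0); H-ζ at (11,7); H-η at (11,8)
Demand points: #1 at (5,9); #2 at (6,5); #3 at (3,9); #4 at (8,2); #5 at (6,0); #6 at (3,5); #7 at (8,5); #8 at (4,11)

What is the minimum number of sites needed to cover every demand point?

Coverage sets (demand points within 6 of each site):
  H-α: {#1, #3, #8}
  H-β: {#1, #3, #6}
  H-γ: {#4, #7}
  H-δ: {#2, #4, #7}
  H-ε: {#2, #4, #5}
  H-ζ: {#7}
  H-η: {#7}
No 3 sites suffice: every size-3 union leaves at least one demand point uncovered.
But {H-α, H-β, H-γ, H-ε} covers everything, so the minimum is 4.

4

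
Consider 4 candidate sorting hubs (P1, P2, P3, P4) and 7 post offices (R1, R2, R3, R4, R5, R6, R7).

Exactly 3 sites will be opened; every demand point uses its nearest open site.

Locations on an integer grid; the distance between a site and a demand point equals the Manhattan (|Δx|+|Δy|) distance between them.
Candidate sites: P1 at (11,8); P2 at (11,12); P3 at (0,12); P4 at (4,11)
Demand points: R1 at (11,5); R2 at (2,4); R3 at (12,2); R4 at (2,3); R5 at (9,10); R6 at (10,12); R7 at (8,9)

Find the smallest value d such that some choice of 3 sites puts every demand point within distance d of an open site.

Open {P1, P2, P4}.
  Farthest demand point is R4 at distance 10 (to P4); all others are ≤ 10.
With {P1, P3, P4} the worst case is 10.
With {P1, P2, P3} the worst case is 11.
No size-3 selection achieves below 10.

10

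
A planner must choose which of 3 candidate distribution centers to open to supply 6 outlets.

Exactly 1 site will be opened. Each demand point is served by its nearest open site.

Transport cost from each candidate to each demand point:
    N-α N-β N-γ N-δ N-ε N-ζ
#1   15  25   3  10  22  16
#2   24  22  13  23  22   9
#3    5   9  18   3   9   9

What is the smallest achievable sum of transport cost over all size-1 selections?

53

Open {#3}.
  N-α→#3 5, N-β→#3 9, N-γ→#3 18, N-δ→#3 3, N-ε→#3 9, N-ζ→#3 9  ⇒ total 53.
Compare {#1}: total 91.
Compare {#2}: total 113.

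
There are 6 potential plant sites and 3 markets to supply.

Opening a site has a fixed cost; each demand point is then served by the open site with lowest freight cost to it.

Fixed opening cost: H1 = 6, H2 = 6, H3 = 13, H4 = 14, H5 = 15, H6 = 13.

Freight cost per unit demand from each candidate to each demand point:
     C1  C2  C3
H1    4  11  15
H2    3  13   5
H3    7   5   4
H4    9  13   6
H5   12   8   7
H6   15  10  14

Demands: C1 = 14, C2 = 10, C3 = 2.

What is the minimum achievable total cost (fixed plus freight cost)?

119

Open {H2, H3}: assign each demand point to its cheapest open site.
  C1→H2 14×3=42, C2→H3 10×5=50, C3→H3 2×4=8
  freight cost 100, fixed 19 → total 119.
Compare {H1, H2, H3}: freight cost 100 + fixed 25 = 125.
Compare {H2, H3, H6}: freight cost 100 + fixed 32 = 132.
Compare {H1, H3}: freight cost 114 + fixed 19 = 133.
All other subsets cost ≥ 125. Minimum total cost: 119.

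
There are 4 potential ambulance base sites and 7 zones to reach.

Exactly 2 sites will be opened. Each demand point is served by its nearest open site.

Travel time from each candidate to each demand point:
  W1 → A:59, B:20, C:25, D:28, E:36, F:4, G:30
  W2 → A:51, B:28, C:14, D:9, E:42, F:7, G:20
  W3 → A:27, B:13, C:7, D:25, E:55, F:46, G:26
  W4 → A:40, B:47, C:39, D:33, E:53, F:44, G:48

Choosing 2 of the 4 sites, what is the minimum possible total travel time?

125

Open {W2, W3}.
  A→W3 27, B→W3 13, C→W3 7, D→W2 9, E→W2 42, F→W2 7, G→W2 20  ⇒ total 125.
Compare {W1, W3}: total 138.
Compare {W1, W2}: total 154.
No size-2 selection does better; minimum is 125.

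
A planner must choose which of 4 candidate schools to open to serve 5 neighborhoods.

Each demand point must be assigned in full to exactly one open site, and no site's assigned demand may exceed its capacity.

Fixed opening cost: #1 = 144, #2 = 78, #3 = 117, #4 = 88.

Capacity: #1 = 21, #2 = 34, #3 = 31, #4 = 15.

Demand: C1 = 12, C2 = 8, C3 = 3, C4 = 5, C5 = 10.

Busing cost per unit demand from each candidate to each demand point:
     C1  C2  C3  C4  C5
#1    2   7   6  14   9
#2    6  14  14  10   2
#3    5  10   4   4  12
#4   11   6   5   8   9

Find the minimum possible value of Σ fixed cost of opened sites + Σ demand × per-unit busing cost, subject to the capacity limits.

Open {#2, #4}; cheapest assignment that respects the capacities:
  #2 (cap 34, load 27): C1, C4, C5 — cost 12×6 + 5×10 + 10×2 = 142
  #4 (cap 15, load 11): C2, C3 — cost 8×6 + 3×5 = 63
  Shipping 205, fixed 166 → total 371.
  Any other capacity-feasible assignment to {#2, #4} ships for at least 205.
Compare {#2, #3}: its best feasible assignment gives total 387.
Compare {#1, #2}: its best feasible assignment gives total 414.
Every other set of open sites that can feasibly serve all demand totals ≥ 387 even under its best assignment. Minimum: 371.

371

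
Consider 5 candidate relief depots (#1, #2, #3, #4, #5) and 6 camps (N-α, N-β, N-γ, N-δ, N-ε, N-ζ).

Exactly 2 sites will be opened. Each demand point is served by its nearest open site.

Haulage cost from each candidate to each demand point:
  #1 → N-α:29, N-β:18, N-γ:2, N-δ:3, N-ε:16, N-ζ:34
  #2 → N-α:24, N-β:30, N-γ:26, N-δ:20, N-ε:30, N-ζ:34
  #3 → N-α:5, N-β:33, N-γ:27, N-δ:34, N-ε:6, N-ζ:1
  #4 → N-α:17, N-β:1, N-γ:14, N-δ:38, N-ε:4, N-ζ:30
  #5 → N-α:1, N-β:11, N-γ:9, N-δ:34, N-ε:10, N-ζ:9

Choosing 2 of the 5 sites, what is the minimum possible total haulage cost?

Open {#1, #3}.
  N-α→#3 5, N-β→#1 18, N-γ→#1 2, N-δ→#1 3, N-ε→#3 6, N-ζ→#3 1  ⇒ total 35.
Compare {#1, #5}: total 36.
Compare {#1, #4}: total 57.
No size-2 selection does better; minimum is 35.

35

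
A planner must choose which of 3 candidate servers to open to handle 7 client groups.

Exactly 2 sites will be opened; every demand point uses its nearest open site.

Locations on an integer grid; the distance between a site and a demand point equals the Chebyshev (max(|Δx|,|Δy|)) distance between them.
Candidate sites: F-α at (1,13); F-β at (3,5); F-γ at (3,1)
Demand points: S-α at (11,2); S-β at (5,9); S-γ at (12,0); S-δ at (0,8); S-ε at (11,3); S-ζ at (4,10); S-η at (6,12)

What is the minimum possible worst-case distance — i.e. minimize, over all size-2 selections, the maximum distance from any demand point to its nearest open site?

Open {F-α, F-β}.
  Farthest demand point is S-γ at distance 9 (to F-β); all others are ≤ 9.
With {F-α, F-γ} the worst case is 9.
With {F-β, F-γ} the worst case is 9.
No size-2 selection achieves below 9.

9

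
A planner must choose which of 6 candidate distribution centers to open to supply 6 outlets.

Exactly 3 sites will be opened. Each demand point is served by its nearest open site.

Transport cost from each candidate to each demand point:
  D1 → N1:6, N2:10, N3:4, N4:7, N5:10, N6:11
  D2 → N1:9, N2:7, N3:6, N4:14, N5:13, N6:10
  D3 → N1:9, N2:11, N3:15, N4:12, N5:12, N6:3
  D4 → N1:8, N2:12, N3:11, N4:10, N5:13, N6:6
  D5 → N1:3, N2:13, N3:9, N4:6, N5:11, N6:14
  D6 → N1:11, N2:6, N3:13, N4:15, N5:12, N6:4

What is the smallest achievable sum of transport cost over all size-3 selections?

Open {D1, D5, D6}.
  N1→D5 3, N2→D6 6, N3→D1 4, N4→D5 6, N5→D1 10, N6→D6 4  ⇒ total 33.
Compare {D1, D3, D5}: total 36.
Compare {D1, D3, D6}: total 36.
No size-3 selection does better; minimum is 33.

33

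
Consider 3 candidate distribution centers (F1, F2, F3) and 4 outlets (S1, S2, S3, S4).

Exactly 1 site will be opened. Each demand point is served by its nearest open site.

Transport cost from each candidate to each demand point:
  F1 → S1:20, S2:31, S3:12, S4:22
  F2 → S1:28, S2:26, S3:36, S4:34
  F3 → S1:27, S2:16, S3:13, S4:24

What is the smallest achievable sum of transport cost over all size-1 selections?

80

Open {F3}.
  S1→F3 27, S2→F3 16, S3→F3 13, S4→F3 24  ⇒ total 80.
Compare {F1}: total 85.
Compare {F2}: total 124.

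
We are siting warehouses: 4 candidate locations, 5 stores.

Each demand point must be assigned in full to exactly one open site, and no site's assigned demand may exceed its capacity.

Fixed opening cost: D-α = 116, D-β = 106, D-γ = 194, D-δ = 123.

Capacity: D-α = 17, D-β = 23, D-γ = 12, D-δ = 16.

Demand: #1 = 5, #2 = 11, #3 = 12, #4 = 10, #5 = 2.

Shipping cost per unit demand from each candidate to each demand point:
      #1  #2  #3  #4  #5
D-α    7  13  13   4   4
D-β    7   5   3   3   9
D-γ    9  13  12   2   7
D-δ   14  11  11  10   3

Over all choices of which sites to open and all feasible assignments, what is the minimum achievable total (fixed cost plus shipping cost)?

396

Open {D-α, D-β}; cheapest assignment that respects the capacities:
  D-α (cap 17, load 17): #1, #4, #5 — cost 5×7 + 10×4 + 2×4 = 83
  D-β (cap 23, load 23): #2, #3 — cost 11×5 + 12×3 = 91
  Shipping 174, fixed 222 → total 396.
  Any other capacity-feasible assignment to {D-α, D-β} ships for at least 174.
Compare {D-α, D-β, D-δ}: its best feasible assignment gives total 517.
Compare {D-α, D-β, D-γ}: its best feasible assignment gives total 570.
Every other set of open sites that can feasibly serve all demand totals ≥ 517 even under its best assignment. Minimum: 396.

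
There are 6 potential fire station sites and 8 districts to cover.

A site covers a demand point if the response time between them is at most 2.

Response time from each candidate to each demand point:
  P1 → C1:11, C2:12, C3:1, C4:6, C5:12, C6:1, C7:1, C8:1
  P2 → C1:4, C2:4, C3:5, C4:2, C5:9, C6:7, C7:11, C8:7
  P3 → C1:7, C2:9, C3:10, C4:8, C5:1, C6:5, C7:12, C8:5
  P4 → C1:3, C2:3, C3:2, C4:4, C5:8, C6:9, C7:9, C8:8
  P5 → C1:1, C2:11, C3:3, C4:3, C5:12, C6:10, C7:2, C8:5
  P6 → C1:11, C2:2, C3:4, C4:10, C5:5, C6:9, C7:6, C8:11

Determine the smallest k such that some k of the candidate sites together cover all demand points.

Coverage sets (demand points within 2 of each site):
  P1: {C3, C6, C7, C8}
  P2: {C4}
  P3: {C5}
  P4: {C3}
  P5: {C1, C7}
  P6: {C2}
No 4 sites suffice: every size-4 union leaves at least one demand point uncovered.
But {P1, P2, P3, P5, P6} covers everything, so the minimum is 5.

5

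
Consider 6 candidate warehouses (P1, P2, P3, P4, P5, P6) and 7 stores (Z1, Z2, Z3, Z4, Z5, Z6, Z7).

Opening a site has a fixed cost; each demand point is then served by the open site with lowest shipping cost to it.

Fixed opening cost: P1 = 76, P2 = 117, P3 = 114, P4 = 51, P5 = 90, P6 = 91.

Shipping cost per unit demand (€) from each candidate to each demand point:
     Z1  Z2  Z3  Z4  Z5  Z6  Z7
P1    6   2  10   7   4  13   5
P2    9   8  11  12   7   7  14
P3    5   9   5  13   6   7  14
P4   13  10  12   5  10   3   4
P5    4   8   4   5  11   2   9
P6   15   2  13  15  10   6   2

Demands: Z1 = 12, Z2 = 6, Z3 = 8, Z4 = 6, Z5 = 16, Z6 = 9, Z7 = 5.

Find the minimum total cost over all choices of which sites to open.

Open {P1, P5}: assign each demand point to its cheapest open site.
  Z1→P5 12×4=48, Z2→P1 6×2=12, Z3→P5 8×4=32, Z4→P5 6×5=30, Z5→P1 16×4=64, Z6→P5 9×2=18, Z7→P1 5×5=25
  shipping cost 229, fixed 166 → total 395.
Compare {P1, P4}: shipping cost 305 + fixed 127 = 432.
Compare {P1, P4, P5}: shipping cost 224 + fixed 217 = 441.
Compare {P1, P5, P6}: shipping cost 214 + fixed 257 = 471.
All other subsets cost ≥ 432. Minimum total cost: 395.

395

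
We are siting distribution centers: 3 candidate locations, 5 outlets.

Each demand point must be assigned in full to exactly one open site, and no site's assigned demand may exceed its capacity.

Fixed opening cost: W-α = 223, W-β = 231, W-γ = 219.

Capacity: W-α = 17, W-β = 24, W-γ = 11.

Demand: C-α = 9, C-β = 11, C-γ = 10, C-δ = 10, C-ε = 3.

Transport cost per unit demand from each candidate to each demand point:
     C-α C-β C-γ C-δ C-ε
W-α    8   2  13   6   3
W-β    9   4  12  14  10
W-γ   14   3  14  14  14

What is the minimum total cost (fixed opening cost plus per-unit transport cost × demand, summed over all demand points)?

Open {W-α, W-β, W-γ}; cheapest assignment that respects the capacities:
  W-α (cap 17, load 13): C-δ, C-ε — cost 10×6 + 3×3 = 69
  W-β (cap 24, load 19): C-α, C-γ — cost 9×9 + 10×12 = 201
  W-γ (cap 11, load 11): C-β — cost 11×3 = 33
  Shipping 303, fixed 673 → total 976.
  Any other capacity-feasible assignment to {W-α, W-β, W-γ} ships for at least 303.
Total demand is 43 and no other set of sites has combined capacity ≥ 43, so {W-α, W-β, W-γ} is the only feasible choice of open sites. Minimum: 976.

976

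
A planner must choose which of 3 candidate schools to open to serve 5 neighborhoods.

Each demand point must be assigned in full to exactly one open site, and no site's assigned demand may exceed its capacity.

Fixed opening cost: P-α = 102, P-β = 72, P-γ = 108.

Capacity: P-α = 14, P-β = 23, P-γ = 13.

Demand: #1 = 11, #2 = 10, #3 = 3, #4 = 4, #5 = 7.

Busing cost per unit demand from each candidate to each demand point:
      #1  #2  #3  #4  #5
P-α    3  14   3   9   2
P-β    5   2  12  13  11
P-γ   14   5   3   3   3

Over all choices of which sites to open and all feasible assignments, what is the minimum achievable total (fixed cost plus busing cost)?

308

Open {P-α, P-β}; cheapest assignment that respects the capacities:
  P-α (cap 14, load 14): #3, #4, #5 — cost 3×3 + 4×9 + 7×2 = 59
  P-β (cap 23, load 21): #1, #2 — cost 11×5 + 10×2 = 75
  Shipping 134, fixed 174 → total 308.
  Any other capacity-feasible assignment to {P-α, P-β} ships for at least 134.
Compare {P-α, P-β, P-γ}: its best feasible assignment gives total 377.
Compare {P-β, P-γ}: its best feasible assignment gives total 423.
Every other set of open sites that can feasibly serve all demand totals ≥ 377 even under its best assignment. Minimum: 308.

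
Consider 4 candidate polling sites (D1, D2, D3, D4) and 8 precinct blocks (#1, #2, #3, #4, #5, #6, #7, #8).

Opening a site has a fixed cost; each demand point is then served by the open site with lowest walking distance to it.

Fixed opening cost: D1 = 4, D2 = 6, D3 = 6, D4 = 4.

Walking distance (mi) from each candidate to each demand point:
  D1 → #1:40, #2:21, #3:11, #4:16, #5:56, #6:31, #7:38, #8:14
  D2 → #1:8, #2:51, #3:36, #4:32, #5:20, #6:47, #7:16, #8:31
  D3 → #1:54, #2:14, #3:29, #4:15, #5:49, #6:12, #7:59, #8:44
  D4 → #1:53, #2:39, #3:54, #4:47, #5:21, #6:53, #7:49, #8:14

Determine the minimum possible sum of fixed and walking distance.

Open {D1, D2, D3}: assign each demand point to its cheapest open site.
  #1→D2 8, #2→D3 14, #3→D1 11, #4→D3 15, #5→D2 20, #6→D3 12, #7→D2 16, #8→D1 14
  walking distance 110, fixed 16 → total 126.
Compare {D1, D2, D3, D4}: walking distance 110 + fixed 20 = 130.
Compare {D2, D3, D4}: walking distance 128 + fixed 16 = 144.
Compare {D1, D2}: walking distance 137 + fixed 10 = 147.
All other subsets cost ≥ 130. Minimum total cost: 126.

126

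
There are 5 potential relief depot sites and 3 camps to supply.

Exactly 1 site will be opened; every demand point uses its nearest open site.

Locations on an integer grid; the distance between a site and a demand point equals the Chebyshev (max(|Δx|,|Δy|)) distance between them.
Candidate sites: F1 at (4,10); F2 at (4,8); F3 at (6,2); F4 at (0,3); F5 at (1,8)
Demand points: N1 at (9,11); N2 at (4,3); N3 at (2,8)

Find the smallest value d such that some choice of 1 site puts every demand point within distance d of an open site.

Open {F2}.
  Farthest demand point is N1 at distance 5 (to F2); all others are ≤ 5.
With {F1} the worst case is 7.
With {F5} the worst case is 8.
No size-1 selection achieves below 5.

5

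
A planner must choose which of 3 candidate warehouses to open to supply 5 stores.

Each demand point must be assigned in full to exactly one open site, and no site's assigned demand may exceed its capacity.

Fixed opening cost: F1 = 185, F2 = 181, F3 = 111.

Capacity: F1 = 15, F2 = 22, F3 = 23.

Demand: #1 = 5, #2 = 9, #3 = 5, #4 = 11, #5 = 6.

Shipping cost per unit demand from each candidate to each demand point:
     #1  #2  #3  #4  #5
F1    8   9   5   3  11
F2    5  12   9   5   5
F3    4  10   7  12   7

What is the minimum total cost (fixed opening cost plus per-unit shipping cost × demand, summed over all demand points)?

Open {F2, F3}; cheapest assignment that respects the capacities:
  F2 (cap 22, load 17): #4, #5 — cost 11×5 + 6×5 = 85
  F3 (cap 23, load 19): #1, #2, #3 — cost 5×4 + 9×10 + 5×7 = 145
  Shipping 230, fixed 292 → total 522.
  Any other capacity-feasible assignment to {F2, F3} ships for at least 230.
Compare {F1, F2}: its best feasible assignment gives total 582.
Compare {F1, F3}: its best feasible assignment gives total 596.
Every other set of open sites that can feasibly serve all demand totals ≥ 582 even under its best assignment. Minimum: 522.

522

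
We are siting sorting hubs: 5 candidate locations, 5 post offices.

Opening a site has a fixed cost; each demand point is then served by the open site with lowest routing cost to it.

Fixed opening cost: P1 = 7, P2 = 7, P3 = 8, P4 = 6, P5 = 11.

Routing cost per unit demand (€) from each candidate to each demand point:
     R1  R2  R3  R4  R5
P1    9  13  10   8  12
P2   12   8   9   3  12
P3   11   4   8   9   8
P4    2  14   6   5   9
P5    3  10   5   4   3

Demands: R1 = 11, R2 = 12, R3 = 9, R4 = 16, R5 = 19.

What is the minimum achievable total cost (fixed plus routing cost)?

Open {P2, P3, P4, P5}: assign each demand point to its cheapest open site.
  R1→P4 11×2=22, R2→P3 12×4=48, R3→P5 9×5=45, R4→P2 16×3=48, R5→P5 19×3=57
  routing cost 220, fixed 32 → total 252.
Compare {P2, P3, P5}: routing cost 231 + fixed 26 = 257.
Compare {P1, P2, P3, P4, P5}: routing cost 220 + fixed 39 = 259.
Compare {P3, P4, P5}: routing cost 236 + fixed 25 = 261.
All other subsets cost ≥ 257. Minimum total cost: 252.

252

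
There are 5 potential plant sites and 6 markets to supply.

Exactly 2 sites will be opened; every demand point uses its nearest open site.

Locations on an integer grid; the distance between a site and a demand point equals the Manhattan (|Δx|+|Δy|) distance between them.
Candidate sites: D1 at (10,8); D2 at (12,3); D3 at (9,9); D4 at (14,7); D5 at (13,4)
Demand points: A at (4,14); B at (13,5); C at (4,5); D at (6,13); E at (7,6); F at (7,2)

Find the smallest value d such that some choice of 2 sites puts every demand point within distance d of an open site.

10

Open {D1, D3}.
  Farthest demand point is A at distance 10 (to D3); all others are ≤ 10.
With {D2, D3} the worst case is 10.
With {D3, D4} the worst case is 10.
No size-2 selection achieves below 10.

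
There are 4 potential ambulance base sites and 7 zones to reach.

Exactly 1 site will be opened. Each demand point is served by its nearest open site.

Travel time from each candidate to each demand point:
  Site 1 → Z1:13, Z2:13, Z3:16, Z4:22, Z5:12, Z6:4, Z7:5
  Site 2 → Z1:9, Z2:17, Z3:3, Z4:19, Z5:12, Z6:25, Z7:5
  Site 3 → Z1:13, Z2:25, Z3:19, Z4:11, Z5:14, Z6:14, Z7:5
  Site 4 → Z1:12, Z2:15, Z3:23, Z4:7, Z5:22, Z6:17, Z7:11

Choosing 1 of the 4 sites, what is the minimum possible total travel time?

85

Open {Site 1}.
  Z1→Site 1 13, Z2→Site 1 13, Z3→Site 1 16, Z4→Site 1 22, Z5→Site 1 12, Z6→Site 1 4, Z7→Site 1 5  ⇒ total 85.
Compare {Site 2}: total 90.
Compare {Site 3}: total 101.
No size-1 selection does better; minimum is 85.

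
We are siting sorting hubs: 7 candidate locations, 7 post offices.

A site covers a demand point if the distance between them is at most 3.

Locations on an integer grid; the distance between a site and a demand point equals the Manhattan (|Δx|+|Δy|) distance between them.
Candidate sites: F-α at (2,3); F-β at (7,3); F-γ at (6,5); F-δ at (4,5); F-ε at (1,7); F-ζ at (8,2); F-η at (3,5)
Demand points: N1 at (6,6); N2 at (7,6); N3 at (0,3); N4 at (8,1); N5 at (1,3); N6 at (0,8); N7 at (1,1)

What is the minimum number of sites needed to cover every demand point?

Coverage sets (demand points within 3 of each site):
  F-α: {N3, N5, N7}
  F-β: {N2, N4}
  F-γ: {N1, N2}
  F-δ: {N1}
  F-ε: {N6}
  F-ζ: {N4}
  F-η: {}
No 3 sites suffice: every size-3 union leaves at least one demand point uncovered.
But {F-α, F-β, F-γ, F-ε} covers everything, so the minimum is 4.

4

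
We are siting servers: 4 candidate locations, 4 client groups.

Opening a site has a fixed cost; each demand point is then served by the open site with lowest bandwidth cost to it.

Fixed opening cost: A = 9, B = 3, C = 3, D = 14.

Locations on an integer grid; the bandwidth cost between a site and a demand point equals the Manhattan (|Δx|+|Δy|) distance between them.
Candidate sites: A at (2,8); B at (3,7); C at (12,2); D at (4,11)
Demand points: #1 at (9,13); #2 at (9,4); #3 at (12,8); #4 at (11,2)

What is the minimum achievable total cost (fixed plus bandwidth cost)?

Open {C}: assign each demand point to its cheapest open site.
  #1→C 14, #2→C 5, #3→C 6, #4→C 1
  bandwidth cost 26, fixed 3 → total 29.
Compare {B, C}: bandwidth cost 24 + fixed 6 = 30.
Compare {A, C}: bandwidth cost 24 + fixed 12 = 36.
Compare {C, D}: bandwidth cost 19 + fixed 17 = 36.
All other subsets cost ≥ 30. Minimum total cost: 29.

29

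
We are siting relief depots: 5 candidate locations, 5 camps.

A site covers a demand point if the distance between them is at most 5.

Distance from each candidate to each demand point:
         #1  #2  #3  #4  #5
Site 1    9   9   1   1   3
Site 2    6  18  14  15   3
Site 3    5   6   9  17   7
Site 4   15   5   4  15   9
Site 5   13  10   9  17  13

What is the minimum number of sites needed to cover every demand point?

3

Coverage sets (demand points within 5 of each site):
  Site 1: {#3, #4, #5}
  Site 2: {#5}
  Site 3: {#1}
  Site 4: {#2, #3}
  Site 5: {}
No 2 sites suffice: every size-2 union leaves at least one demand point uncovered.
But {Site 1, Site 3, Site 4} covers everything, so the minimum is 3.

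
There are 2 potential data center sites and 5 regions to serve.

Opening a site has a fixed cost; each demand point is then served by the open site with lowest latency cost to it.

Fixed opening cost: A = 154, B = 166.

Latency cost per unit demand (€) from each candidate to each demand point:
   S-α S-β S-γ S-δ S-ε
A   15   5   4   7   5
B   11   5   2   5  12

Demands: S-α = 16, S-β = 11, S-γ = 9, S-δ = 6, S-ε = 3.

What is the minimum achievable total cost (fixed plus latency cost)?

481

Open {B}: assign each demand point to its cheapest open site.
  S-α→B 16×11=176, S-β→B 11×5=55, S-γ→B 9×2=18, S-δ→B 6×5=30, S-ε→B 3×12=36
  latency cost 315, fixed 166 → total 481.
Compare {A}: latency cost 388 + fixed 154 = 542.
Compare {A, B}: latency cost 294 + fixed 320 = 614.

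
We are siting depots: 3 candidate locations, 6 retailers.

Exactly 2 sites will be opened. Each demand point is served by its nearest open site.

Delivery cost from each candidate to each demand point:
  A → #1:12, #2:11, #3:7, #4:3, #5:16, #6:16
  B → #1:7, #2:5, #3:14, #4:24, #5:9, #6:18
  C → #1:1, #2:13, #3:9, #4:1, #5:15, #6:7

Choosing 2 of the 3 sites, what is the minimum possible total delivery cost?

Open {B, C}.
  #1→C 1, #2→B 5, #3→C 9, #4→C 1, #5→B 9, #6→C 7  ⇒ total 32.
Compare {A, C}: total 42.
Compare {A, B}: total 47.

32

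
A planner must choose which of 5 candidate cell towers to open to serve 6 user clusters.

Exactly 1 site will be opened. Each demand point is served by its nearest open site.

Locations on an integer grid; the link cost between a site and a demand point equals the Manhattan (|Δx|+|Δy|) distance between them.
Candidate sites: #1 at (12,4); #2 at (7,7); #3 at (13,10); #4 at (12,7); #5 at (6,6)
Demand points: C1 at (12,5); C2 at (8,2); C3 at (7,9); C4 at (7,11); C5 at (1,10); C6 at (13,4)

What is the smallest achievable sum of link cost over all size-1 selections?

Open {#2}.
  C1→#2 7, C2→#2 6, C3→#2 2, C4→#2 4, C5→#2 9, C6→#2 9  ⇒ total 37.
Compare {#5}: total 41.
Compare {#4}: total 45.
No size-1 selection does better; minimum is 37.

37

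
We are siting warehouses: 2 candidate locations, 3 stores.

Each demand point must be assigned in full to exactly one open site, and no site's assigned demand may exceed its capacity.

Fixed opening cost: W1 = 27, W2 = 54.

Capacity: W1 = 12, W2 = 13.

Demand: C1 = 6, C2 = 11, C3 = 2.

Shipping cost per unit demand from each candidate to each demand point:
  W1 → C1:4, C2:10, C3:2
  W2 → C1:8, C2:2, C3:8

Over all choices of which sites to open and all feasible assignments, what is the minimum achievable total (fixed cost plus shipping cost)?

131

Open {W1, W2}; cheapest assignment that respects the capacities:
  W1 (cap 12, load 8): C1, C3 — cost 6×4 + 2×2 = 28
  W2 (cap 13, load 11): C2 — cost 11×2 = 22
  Shipping 50, fixed 81 → total 131.
  Any other capacity-feasible assignment to {W1, W2} ships for at least 50.
Total demand is 19 and no other set of sites has combined capacity ≥ 19, so {W1, W2} is the only feasible choice of open sites. Minimum: 131.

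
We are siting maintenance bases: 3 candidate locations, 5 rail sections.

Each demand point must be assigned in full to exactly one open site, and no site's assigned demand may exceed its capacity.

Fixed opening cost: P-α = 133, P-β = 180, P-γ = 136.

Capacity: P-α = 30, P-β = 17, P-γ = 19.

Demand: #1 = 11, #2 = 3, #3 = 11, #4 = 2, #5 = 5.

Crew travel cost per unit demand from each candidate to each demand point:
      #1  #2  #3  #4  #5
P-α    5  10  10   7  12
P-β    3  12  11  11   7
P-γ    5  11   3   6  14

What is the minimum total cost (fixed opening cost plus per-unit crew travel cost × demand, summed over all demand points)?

459

Open {P-α, P-γ}; cheapest assignment that respects the capacities:
  P-α (cap 30, load 19): #1, #2, #5 — cost 11×5 + 3×10 + 5×12 = 145
  P-γ (cap 19, load 13): #3, #4 — cost 11×3 + 2×6 = 45
  Shipping 190, fixed 269 → total 459.
  Any other capacity-feasible assignment to {P-α, P-γ} ships for at least 190.
Compare {P-β, P-γ}: its best feasible assignment gives total 462.
Compare {P-α, P-β}: its best feasible assignment gives total 535.
Every other set of open sites that can feasibly serve all demand totals ≥ 462 even under its best assignment. Minimum: 459.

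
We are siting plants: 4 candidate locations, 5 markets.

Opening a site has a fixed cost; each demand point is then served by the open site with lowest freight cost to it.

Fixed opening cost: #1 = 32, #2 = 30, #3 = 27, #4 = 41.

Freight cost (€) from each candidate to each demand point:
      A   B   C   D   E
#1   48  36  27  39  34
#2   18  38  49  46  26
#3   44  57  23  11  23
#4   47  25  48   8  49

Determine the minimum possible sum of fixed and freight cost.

170

Open {#2, #3}: assign each demand point to its cheapest open site.
  A→#2 18, B→#2 38, C→#3 23, D→#3 11, E→#3 23
  freight cost 113, fixed 57 → total 170.
Compare {#3}: freight cost 158 + fixed 27 = 185.
Compare {#3, #4}: freight cost 123 + fixed 68 = 191.
Compare {#2, #3, #4}: freight cost 97 + fixed 98 = 195.
All other subsets cost ≥ 185. Minimum total cost: 170.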